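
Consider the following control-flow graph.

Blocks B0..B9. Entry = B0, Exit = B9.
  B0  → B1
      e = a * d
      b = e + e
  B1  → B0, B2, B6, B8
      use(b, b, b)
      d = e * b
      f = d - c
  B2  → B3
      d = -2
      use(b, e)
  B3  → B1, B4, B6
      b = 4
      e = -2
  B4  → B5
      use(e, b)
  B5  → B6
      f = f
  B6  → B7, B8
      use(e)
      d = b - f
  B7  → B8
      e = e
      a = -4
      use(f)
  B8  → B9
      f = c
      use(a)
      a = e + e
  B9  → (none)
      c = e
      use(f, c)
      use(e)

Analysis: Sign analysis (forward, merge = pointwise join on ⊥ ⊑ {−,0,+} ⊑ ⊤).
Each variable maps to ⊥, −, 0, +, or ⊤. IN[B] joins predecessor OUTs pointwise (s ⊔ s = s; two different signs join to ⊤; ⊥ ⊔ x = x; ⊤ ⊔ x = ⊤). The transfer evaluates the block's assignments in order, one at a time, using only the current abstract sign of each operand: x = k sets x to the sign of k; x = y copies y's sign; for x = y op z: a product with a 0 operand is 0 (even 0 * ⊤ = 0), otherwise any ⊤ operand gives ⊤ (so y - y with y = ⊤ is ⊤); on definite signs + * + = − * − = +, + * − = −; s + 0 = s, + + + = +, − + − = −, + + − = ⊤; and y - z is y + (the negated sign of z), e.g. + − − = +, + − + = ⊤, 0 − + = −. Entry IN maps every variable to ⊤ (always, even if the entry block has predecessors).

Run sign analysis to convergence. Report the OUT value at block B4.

Answer: {a: ⊤, b: +, c: ⊤, d: -, e: -, f: ⊤}

Working:
Per-block solution:
  B0:  IN=(all ⊤)  OUT=(all ⊤)
  B1:  IN=(all ⊤)  OUT=(all ⊤)
  B2:  IN=(all ⊤)  OUT={d:-; rest ⊤}
  B3:  IN={d:-; rest ⊤}  OUT={b:+, d:-, e:-; rest ⊤}
  B4:  IN={b:+, d:-, e:-; rest ⊤}  OUT={b:+, d:-, e:-; rest ⊤}
  B5:  IN={b:+, d:-, e:-; rest ⊤}  OUT={b:+, d:-, e:-; rest ⊤}
  B6:  IN=(all ⊤)  OUT=(all ⊤)
  B7:  IN=(all ⊤)  OUT={a:-; rest ⊤}
  B8:  IN=(all ⊤)  OUT=(all ⊤)
  B9:  IN=(all ⊤)  OUT=(all ⊤)

Merge at B4: IN[B4] = OUT[B3] = {a: ⊤, b: +, c: ⊤, d: -, e: -, f: ⊤}
Applying B4's transfer function to that IN value gives OUT[B4] (row B4 above).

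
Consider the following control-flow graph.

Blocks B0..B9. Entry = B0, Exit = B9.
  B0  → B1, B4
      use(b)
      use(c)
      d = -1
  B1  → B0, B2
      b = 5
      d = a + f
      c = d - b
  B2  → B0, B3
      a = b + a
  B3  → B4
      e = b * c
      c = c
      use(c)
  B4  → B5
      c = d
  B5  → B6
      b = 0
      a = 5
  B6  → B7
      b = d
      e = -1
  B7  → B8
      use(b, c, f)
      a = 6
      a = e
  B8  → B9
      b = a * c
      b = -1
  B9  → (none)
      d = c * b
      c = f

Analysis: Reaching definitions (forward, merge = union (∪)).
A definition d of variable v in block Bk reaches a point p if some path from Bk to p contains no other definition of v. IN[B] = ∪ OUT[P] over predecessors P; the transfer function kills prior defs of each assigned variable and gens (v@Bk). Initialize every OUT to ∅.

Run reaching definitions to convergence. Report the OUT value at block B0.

Converged values:
  B0:   IN={a@B2, b@B1, c@B1, d@B1}   OUT={a@B2, b@B1, c@B1, d@B0}
  B1:   IN={a@B2, b@B1, c@B1, d@B0}   OUT={a@B2, b@B1, c@B1, d@B1}
  B2:   IN={a@B2, b@B1, c@B1, d@B1}   OUT={a@B2, b@B1, c@B1, d@B1}
  B3:   IN={a@B2, b@B1, c@B1, d@B1}   OUT={a@B2, b@B1, c@B3, d@B1, e@B3}
  B4:   IN={a@B2, b@B1, c@B1, c@B3, d@B0, d@B1, e@B3}   OUT={a@B2, b@B1, c@B4, d@B0, d@B1, e@B3}
  B5:   IN={a@B2, b@B1, c@B4, d@B0, d@B1, e@B3}   OUT={a@B5, b@B5, c@B4, d@B0, d@B1, e@B3}
  B6:   IN={a@B5, b@B5, c@B4, d@B0, d@B1, e@B3}   OUT={a@B5, b@B6, c@B4, d@B0, d@B1, e@B6}
  B7:   IN={a@B5, b@B6, c@B4, d@B0, d@B1, e@B6}   OUT={a@B7, b@B6, c@B4, d@B0, d@B1, e@B6}
  B8:   IN={a@B7, b@B6, c@B4, d@B0, d@B1, e@B6}   OUT={a@B7, b@B8, c@B4, d@B0, d@B1, e@B6}
  B9:   IN={a@B7, b@B8, c@B4, d@B0, d@B1, e@B6}   OUT={a@B7, b@B8, c@B9, d@B9, e@B6}

Merge at B0 (entry node, so the boundary value {} is joined with the incoming edge(s)): IN[B0] = {} ⊔ OUT[B1] ⊔ OUT[B2] = {a@B2, b@B1, c@B1, d@B1}
Applying B0's transfer function to that IN value gives OUT[B0] (row B0 above).

Answer: {a@B2, b@B1, c@B1, d@B0}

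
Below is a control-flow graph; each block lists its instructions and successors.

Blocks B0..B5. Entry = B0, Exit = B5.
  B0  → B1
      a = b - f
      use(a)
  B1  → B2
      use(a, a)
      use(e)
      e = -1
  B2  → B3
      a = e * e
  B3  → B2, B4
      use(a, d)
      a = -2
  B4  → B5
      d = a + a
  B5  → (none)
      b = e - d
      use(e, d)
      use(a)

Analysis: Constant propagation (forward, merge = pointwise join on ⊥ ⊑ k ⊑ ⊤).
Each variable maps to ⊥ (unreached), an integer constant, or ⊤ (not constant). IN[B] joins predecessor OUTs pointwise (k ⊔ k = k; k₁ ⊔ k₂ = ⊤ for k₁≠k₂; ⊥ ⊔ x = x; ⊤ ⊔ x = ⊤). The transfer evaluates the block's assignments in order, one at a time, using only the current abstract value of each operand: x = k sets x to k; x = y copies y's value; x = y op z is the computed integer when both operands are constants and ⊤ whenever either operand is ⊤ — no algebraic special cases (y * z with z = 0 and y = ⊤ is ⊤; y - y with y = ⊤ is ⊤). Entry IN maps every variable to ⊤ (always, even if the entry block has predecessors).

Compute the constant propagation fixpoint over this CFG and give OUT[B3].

Per-block solution:
  B0:   IN=(all ⊤)   OUT=(all ⊤)
  B1:   IN=(all ⊤)   OUT={e:-1; rest ⊤}
  B2:   IN={e:-1; rest ⊤}   OUT={a:1, e:-1; rest ⊤}
  B3:   IN={a:1, e:-1; rest ⊤}   OUT={a:-2, e:-1; rest ⊤}
  B4:   IN={a:-2, e:-1; rest ⊤}   OUT={a:-2, d:-4, e:-1; rest ⊤}
  B5:   IN={a:-2, d:-4, e:-1; rest ⊤}   OUT={a:-2, b:3, d:-4, e:-1; rest ⊤}

Merge at B3: IN[B3] = OUT[B2] = {a: 1, b: ⊤, c: ⊤, d: ⊤, e: -1, f: ⊤}
Applying B3's transfer function to that IN value gives OUT[B3] (row B3 above).

Answer: {a: -2, b: ⊤, c: ⊤, d: ⊤, e: -1, f: ⊤}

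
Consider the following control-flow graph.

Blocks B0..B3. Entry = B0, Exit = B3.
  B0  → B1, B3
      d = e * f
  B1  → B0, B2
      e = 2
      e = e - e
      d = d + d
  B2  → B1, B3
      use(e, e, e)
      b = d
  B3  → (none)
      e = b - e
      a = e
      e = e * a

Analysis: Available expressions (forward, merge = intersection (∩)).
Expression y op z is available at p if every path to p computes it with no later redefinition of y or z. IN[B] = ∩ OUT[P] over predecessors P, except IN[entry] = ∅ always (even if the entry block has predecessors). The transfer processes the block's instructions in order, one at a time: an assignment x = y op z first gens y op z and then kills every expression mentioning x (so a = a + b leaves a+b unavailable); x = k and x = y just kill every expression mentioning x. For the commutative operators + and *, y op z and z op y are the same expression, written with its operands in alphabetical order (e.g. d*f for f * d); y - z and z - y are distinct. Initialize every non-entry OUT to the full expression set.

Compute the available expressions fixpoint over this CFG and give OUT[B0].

Answer: {e*f}

Derivation:
Per-block solution:
  B0:   IN={}   OUT={e*f}
  B1:   IN={}   OUT={}
  B2:   IN={}   OUT={}
  B3:   IN={}   OUT={}

Merge at B0 (entry node, so the boundary value {} is joined with the incoming edge(s)): IN[B0] = {} ∩ OUT[B1] = {}
Applying B0's transfer function to that IN value gives OUT[B0] (row B0 above).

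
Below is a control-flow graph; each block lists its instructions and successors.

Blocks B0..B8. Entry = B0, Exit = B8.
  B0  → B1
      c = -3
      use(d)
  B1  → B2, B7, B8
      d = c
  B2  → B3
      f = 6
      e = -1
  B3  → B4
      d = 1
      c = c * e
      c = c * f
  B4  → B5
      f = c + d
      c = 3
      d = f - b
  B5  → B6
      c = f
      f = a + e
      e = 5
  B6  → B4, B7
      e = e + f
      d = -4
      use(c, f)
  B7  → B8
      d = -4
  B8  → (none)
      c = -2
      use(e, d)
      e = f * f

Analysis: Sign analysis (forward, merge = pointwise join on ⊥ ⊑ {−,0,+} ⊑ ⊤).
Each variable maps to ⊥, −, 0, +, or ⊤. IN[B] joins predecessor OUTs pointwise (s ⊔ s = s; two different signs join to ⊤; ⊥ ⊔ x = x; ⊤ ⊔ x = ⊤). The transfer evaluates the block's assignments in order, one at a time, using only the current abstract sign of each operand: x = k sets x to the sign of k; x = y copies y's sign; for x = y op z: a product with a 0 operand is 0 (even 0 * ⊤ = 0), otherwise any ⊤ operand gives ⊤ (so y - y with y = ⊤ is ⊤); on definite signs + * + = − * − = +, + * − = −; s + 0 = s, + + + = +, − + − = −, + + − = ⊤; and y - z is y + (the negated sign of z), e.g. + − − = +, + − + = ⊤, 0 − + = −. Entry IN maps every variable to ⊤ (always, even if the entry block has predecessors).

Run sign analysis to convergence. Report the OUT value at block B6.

Per-block solution:
  B0:  IN=(all ⊤)  OUT={c:-; rest ⊤}
  B1:  IN={c:-; rest ⊤}  OUT={c:-, d:-; rest ⊤}
  B2:  IN={c:-, d:-; rest ⊤}  OUT={c:-, d:-, e:-, f:+; rest ⊤}
  B3:  IN={c:-, d:-, e:-, f:+; rest ⊤}  OUT={c:+, d:+, e:-, f:+; rest ⊤}
  B4:  IN=(all ⊤)  OUT={c:+; rest ⊤}
  B5:  IN={c:+; rest ⊤}  OUT={e:+; rest ⊤}
  B6:  IN={e:+; rest ⊤}  OUT={d:-; rest ⊤}
  B7:  IN={d:-; rest ⊤}  OUT={d:-; rest ⊤}
  B8:  IN={d:-; rest ⊤}  OUT={c:-, d:-; rest ⊤}

Merge at B6: IN[B6] = OUT[B5] = {a: ⊤, b: ⊤, c: ⊤, d: ⊤, e: +, f: ⊤}
Applying B6's transfer function to that IN value gives OUT[B6] (row B6 above).

Answer: {a: ⊤, b: ⊤, c: ⊤, d: -, e: ⊤, f: ⊤}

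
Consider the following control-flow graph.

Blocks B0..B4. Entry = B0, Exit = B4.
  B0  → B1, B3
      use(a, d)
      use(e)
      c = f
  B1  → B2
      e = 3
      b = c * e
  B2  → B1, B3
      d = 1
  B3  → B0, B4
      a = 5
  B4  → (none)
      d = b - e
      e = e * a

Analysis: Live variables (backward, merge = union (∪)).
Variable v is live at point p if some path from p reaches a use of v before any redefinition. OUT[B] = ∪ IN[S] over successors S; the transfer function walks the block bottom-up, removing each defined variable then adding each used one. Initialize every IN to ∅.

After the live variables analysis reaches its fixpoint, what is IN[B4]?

Answer: {a, b, e}

Working:
Fixpoint table:
  B0: | IN={a, b, d, e, f} | OUT={b, c, d, e, f}
  B1: | IN={c, f} | OUT={b, c, e, f}
  B2: | IN={b, c, e, f} | OUT={b, c, d, e, f}
  B3: | IN={b, d, e, f} | OUT={a, b, d, e, f}
  B4: | IN={a, b, e} | OUT={}

B4 is the boundary node: OUT[B4] = {}
Applying B4's transfer function to that OUT value gives IN[B4] (row B4 above).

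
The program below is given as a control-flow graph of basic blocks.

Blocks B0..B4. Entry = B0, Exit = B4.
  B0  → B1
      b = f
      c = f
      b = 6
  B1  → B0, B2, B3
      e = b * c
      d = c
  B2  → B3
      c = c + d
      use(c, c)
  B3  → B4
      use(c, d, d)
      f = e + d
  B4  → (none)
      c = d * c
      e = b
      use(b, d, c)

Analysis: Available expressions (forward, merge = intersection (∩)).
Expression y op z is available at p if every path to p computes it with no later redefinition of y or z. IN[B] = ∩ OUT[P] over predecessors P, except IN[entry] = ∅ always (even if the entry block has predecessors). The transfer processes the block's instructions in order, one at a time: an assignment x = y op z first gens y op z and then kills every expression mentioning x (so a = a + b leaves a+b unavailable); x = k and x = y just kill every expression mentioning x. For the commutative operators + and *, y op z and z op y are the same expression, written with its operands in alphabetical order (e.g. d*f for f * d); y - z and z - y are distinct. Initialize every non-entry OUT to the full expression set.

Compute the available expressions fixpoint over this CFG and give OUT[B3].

Answer: {d+e}

Derivation:
Fixpoint table:
  B0:   IN={}   OUT={}
  B1:   IN={}   OUT={b*c}
  B2:   IN={b*c}   OUT={}
  B3:   IN={}   OUT={d+e}
  B4:   IN={d+e}   OUT={}

Merge at B3: IN[B3] = OUT[B1] ∩ OUT[B2] = {}
Applying B3's transfer function to that IN value gives OUT[B3] (row B3 above).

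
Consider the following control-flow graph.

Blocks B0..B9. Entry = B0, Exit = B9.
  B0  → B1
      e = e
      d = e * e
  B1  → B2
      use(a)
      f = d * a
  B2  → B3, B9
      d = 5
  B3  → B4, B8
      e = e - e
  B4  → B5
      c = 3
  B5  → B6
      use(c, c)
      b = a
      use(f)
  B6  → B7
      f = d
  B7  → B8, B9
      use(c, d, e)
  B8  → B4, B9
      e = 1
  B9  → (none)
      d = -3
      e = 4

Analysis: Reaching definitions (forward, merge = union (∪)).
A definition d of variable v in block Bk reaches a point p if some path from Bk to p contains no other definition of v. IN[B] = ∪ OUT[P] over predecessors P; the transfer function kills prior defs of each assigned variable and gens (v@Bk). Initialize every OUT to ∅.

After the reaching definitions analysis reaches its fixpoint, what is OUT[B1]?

Answer: {d@B0, e@B0, f@B1}

Working:
Fixpoint table:
  B0:   IN={}   OUT={d@B0, e@B0}
  B1:   IN={d@B0, e@B0}   OUT={d@B0, e@B0, f@B1}
  B2:   IN={d@B0, e@B0, f@B1}   OUT={d@B2, e@B0, f@B1}
  B3:   IN={d@B2, e@B0, f@B1}   OUT={d@B2, e@B3, f@B1}
  B4:   IN={b@B5, c@B4, d@B2, e@B3, e@B8, f@B1, f@B6}   OUT={b@B5, c@B4, d@B2, e@B3, e@B8, f@B1, f@B6}
  B5:   IN={b@B5, c@B4, d@B2, e@B3, e@B8, f@B1, f@B6}   OUT={b@B5, c@B4, d@B2, e@B3, e@B8, f@B1, f@B6}
  B6:   IN={b@B5, c@B4, d@B2, e@B3, e@B8, f@B1, f@B6}   OUT={b@B5, c@B4, d@B2, e@B3, e@B8, f@B6}
  B7:   IN={b@B5, c@B4, d@B2, e@B3, e@B8, f@B6}   OUT={b@B5, c@B4, d@B2, e@B3, e@B8, f@B6}
  B8:   IN={b@B5, c@B4, d@B2, e@B3, e@B8, f@B1, f@B6}   OUT={b@B5, c@B4, d@B2, e@B8, f@B1, f@B6}
  B9:   IN={b@B5, c@B4, d@B2, e@B0, e@B3, e@B8, f@B1, f@B6}   OUT={b@B5, c@B4, d@B9, e@B9, f@B1, f@B6}

Merge at B1: IN[B1] = OUT[B0] = {d@B0, e@B0}
Applying B1's transfer function to that IN value gives OUT[B1] (row B1 above).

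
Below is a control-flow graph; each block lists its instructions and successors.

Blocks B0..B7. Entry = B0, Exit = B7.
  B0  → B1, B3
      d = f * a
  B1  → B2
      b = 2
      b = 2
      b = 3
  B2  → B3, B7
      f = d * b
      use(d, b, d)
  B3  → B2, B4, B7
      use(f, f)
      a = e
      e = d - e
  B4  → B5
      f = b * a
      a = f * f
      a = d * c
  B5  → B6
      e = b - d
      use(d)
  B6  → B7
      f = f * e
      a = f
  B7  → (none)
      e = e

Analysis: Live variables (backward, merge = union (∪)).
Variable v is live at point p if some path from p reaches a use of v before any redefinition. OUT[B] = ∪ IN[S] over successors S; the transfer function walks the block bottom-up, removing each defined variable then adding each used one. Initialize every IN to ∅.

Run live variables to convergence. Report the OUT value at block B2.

Fixpoint table:
  B0: | IN={a, b, c, e, f} | OUT={b, c, d, e, f}
  B1: | IN={c, d, e} | OUT={b, c, d, e}
  B2: | IN={b, c, d, e} | OUT={b, c, d, e, f}
  B3: | IN={b, c, d, e, f} | OUT={a, b, c, d, e}
  B4: | IN={a, b, c, d} | OUT={b, d, f}
  B5: | IN={b, d, f} | OUT={e, f}
  B6: | IN={e, f} | OUT={e}
  B7: | IN={e} | OUT={}

Merge at B2: OUT[B2] = IN[B3] ⊔ IN[B7] = {b, c, d, e, f}

Answer: {b, c, d, e, f}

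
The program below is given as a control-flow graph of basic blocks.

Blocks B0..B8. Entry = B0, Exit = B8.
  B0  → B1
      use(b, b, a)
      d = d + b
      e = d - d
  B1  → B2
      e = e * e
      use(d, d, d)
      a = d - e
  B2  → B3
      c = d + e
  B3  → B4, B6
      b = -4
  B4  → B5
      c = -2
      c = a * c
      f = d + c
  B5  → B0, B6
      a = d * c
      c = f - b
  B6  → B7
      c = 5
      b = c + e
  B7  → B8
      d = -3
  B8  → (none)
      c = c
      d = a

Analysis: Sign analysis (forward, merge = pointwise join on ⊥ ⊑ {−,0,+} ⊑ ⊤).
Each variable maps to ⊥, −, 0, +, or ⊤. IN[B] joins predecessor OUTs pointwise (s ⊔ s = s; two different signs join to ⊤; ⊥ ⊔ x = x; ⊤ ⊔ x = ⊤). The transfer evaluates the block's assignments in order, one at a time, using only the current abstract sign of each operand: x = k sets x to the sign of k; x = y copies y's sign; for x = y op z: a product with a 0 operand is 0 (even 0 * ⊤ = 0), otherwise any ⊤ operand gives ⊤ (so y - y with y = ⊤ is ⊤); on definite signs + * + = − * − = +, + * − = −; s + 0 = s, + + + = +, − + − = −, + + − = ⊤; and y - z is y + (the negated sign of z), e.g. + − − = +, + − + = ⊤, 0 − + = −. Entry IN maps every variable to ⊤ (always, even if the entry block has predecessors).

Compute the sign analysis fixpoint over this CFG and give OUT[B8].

Fixpoint table:
  B0: | IN=(all ⊤) | OUT=(all ⊤)
  B1: | IN=(all ⊤) | OUT=(all ⊤)
  B2: | IN=(all ⊤) | OUT=(all ⊤)
  B3: | IN=(all ⊤) | OUT={b:-; rest ⊤}
  B4: | IN={b:-; rest ⊤} | OUT={b:-; rest ⊤}
  B5: | IN={b:-; rest ⊤} | OUT={b:-; rest ⊤}
  B6: | IN={b:-; rest ⊤} | OUT={c:+; rest ⊤}
  B7: | IN={c:+; rest ⊤} | OUT={c:+, d:-; rest ⊤}
  B8: | IN={c:+, d:-; rest ⊤} | OUT={c:+; rest ⊤}

Merge at B8: IN[B8] = OUT[B7] = {a: ⊤, b: ⊤, c: +, d: -, e: ⊤, f: ⊤}
Applying B8's transfer function to that IN value gives OUT[B8] (row B8 above).

Answer: {a: ⊤, b: ⊤, c: +, d: ⊤, e: ⊤, f: ⊤}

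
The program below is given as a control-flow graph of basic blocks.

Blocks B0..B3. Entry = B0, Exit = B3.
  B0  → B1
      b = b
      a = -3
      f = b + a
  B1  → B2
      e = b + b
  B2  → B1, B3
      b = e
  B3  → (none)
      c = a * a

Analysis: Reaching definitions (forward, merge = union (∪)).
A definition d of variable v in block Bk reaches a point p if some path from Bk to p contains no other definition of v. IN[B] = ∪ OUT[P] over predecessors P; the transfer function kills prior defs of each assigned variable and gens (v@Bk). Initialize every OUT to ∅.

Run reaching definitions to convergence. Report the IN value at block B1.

Answer: {a@B0, b@B0, b@B2, e@B1, f@B0}

Working:
Converged values:
  B0:  IN={}  OUT={a@B0, b@B0, f@B0}
  B1:  IN={a@B0, b@B0, b@B2, e@B1, f@B0}  OUT={a@B0, b@B0, b@B2, e@B1, f@B0}
  B2:  IN={a@B0, b@B0, b@B2, e@B1, f@B0}  OUT={a@B0, b@B2, e@B1, f@B0}
  B3:  IN={a@B0, b@B2, e@B1, f@B0}  OUT={a@B0, b@B2, c@B3, e@B1, f@B0}

Merge at B1: IN[B1] = OUT[B0] ⊔ OUT[B2] = {a@B0, b@B0, b@B2, e@B1, f@B0}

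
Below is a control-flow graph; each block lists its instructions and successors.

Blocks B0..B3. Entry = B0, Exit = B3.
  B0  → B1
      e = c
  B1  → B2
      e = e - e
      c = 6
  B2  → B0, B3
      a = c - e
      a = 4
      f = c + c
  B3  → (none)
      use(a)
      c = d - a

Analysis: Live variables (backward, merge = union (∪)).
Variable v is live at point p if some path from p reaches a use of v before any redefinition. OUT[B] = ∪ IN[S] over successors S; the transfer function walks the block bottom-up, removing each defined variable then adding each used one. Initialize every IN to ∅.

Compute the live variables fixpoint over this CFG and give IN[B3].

Fixpoint table:
  B0:  IN={c, d}  OUT={d, e}
  B1:  IN={d, e}  OUT={c, d, e}
  B2:  IN={c, d, e}  OUT={a, c, d}
  B3:  IN={a, d}  OUT={}

B3 is the boundary node: OUT[B3] = {}
Applying B3's transfer function to that OUT value gives IN[B3] (row B3 above).

Answer: {a, d}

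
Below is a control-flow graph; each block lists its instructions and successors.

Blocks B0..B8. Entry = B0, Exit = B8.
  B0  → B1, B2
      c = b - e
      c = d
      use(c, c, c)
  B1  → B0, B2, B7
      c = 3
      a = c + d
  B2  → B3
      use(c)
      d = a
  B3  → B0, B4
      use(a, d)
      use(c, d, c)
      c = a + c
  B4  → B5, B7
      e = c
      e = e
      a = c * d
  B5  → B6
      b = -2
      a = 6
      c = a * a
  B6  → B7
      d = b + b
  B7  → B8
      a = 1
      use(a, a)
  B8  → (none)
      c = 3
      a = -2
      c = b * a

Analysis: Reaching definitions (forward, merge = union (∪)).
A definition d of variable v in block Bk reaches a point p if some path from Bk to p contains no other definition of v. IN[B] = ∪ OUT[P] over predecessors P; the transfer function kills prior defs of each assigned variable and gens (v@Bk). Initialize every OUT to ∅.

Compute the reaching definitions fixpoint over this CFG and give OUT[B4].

Converged values:
  B0:  IN={a@B1, c@B1, c@B3, d@B2}  OUT={a@B1, c@B0, d@B2}
  B1:  IN={a@B1, c@B0, d@B2}  OUT={a@B1, c@B1, d@B2}
  B2:  IN={a@B1, c@B0, c@B1, d@B2}  OUT={a@B1, c@B0, c@B1, d@B2}
  B3:  IN={a@B1, c@B0, c@B1, d@B2}  OUT={a@B1, c@B3, d@B2}
  B4:  IN={a@B1, c@B3, d@B2}  OUT={a@B4, c@B3, d@B2, e@B4}
  B5:  IN={a@B4, c@B3, d@B2, e@B4}  OUT={a@B5, b@B5, c@B5, d@B2, e@B4}
  B6:  IN={a@B5, b@B5, c@B5, d@B2, e@B4}  OUT={a@B5, b@B5, c@B5, d@B6, e@B4}
  B7:  IN={a@B1, a@B4, a@B5, b@B5, c@B1, c@B3, c@B5, d@B2, d@B6, e@B4}  OUT={a@B7, b@B5, c@B1, c@B3, c@B5, d@B2, d@B6, e@B4}
  B8:  IN={a@B7, b@B5, c@B1, c@B3, c@B5, d@B2, d@B6, e@B4}  OUT={a@B8, b@B5, c@B8, d@B2, d@B6, e@B4}

Merge at B4: IN[B4] = OUT[B3] = {a@B1, c@B3, d@B2}
Applying B4's transfer function to that IN value gives OUT[B4] (row B4 above).

Answer: {a@B4, c@B3, d@B2, e@B4}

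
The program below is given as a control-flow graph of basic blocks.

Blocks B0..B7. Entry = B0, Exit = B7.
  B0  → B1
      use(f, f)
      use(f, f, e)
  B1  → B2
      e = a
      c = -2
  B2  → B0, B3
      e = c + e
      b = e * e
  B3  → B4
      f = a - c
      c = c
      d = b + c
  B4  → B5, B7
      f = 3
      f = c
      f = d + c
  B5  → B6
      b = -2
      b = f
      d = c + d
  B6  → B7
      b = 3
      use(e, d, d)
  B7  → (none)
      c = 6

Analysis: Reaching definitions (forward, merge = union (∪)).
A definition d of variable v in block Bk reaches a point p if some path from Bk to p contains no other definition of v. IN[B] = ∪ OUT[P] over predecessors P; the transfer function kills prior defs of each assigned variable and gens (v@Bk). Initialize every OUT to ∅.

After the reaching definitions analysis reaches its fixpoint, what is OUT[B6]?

Converged values:
  B0:   IN={b@B2, c@B1, e@B2}   OUT={b@B2, c@B1, e@B2}
  B1:   IN={b@B2, c@B1, e@B2}   OUT={b@B2, c@B1, e@B1}
  B2:   IN={b@B2, c@B1, e@B1}   OUT={b@B2, c@B1, e@B2}
  B3:   IN={b@B2, c@B1, e@B2}   OUT={b@B2, c@B3, d@B3, e@B2, f@B3}
  B4:   IN={b@B2, c@B3, d@B3, e@B2, f@B3}   OUT={b@B2, c@B3, d@B3, e@B2, f@B4}
  B5:   IN={b@B2, c@B3, d@B3, e@B2, f@B4}   OUT={b@B5, c@B3, d@B5, e@B2, f@B4}
  B6:   IN={b@B5, c@B3, d@B5, e@B2, f@B4}   OUT={b@B6, c@B3, d@B5, e@B2, f@B4}
  B7:   IN={b@B2, b@B6, c@B3, d@B3, d@B5, e@B2, f@B4}   OUT={b@B2, b@B6, c@B7, d@B3, d@B5, e@B2, f@B4}

Merge at B6: IN[B6] = OUT[B5] = {b@B5, c@B3, d@B5, e@B2, f@B4}
Applying B6's transfer function to that IN value gives OUT[B6] (row B6 above).

Answer: {b@B6, c@B3, d@B5, e@B2, f@B4}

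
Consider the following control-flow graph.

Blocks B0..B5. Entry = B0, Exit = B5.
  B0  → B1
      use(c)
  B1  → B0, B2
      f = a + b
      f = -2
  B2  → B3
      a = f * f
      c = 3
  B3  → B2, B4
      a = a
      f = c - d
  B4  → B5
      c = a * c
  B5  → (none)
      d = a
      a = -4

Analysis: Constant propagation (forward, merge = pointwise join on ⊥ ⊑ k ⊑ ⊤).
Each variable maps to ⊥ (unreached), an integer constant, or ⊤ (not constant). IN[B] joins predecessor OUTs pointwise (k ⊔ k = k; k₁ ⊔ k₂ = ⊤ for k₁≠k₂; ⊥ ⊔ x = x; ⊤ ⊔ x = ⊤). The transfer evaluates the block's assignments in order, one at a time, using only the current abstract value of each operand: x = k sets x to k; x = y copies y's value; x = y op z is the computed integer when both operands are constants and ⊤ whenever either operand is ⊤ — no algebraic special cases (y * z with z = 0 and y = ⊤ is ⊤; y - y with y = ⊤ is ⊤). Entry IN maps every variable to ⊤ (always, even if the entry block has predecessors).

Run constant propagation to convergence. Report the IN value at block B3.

Answer: {a: ⊤, b: ⊤, c: 3, d: ⊤, e: ⊤, f: ⊤}

Working:
Per-block solution:
  B0:  IN=(all ⊤)  OUT=(all ⊤)
  B1:  IN=(all ⊤)  OUT={f:-2; rest ⊤}
  B2:  IN=(all ⊤)  OUT={c:3; rest ⊤}
  B3:  IN={c:3; rest ⊤}  OUT={c:3; rest ⊤}
  B4:  IN={c:3; rest ⊤}  OUT=(all ⊤)
  B5:  IN=(all ⊤)  OUT={a:-4; rest ⊤}

Merge at B3: IN[B3] = OUT[B2] = {a: ⊤, b: ⊤, c: 3, d: ⊤, e: ⊤, f: ⊤}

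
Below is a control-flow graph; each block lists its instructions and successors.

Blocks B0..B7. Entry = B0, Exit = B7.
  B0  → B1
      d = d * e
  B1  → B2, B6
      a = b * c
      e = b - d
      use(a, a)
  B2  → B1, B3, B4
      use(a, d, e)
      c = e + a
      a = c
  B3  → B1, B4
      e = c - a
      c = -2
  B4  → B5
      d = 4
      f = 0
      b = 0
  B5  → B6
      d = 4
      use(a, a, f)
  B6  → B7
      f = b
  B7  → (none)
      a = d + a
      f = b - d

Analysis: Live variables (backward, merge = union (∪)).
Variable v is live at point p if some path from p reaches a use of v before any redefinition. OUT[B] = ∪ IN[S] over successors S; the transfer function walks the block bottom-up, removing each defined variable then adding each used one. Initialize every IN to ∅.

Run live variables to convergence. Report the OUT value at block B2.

Converged values:
  B0:   IN={b, c, d, e}   OUT={b, c, d}
  B1:   IN={b, c, d}   OUT={a, b, d, e}
  B2:   IN={a, b, d, e}   OUT={a, b, c, d}
  B3:   IN={a, b, c, d}   OUT={a, b, c, d}
  B4:   IN={a}   OUT={a, b, f}
  B5:   IN={a, b, f}   OUT={a, b, d}
  B6:   IN={a, b, d}   OUT={a, b, d}
  B7:   IN={a, b, d}   OUT={}

Merge at B2: OUT[B2] = IN[B1] ⊔ IN[B3] ⊔ IN[B4] = {a, b, c, d}

Answer: {a, b, c, d}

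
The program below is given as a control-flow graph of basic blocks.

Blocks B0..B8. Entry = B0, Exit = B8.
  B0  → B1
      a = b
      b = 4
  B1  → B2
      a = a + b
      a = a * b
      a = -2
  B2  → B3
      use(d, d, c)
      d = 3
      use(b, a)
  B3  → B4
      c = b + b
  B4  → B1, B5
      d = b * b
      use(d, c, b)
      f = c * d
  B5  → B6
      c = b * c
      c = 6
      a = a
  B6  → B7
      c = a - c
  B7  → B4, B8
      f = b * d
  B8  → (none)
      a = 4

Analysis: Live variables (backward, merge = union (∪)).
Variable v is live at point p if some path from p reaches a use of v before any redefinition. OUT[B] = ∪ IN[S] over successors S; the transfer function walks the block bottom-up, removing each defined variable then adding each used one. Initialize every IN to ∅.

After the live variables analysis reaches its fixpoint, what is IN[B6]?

Fixpoint table:
  B0:   IN={b, c, d}   OUT={a, b, c, d}
  B1:   IN={a, b, c, d}   OUT={a, b, c, d}
  B2:   IN={a, b, c, d}   OUT={a, b}
  B3:   IN={a, b}   OUT={a, b, c}
  B4:   IN={a, b, c}   OUT={a, b, c, d}
  B5:   IN={a, b, c, d}   OUT={a, b, c, d}
  B6:   IN={a, b, c, d}   OUT={a, b, c, d}
  B7:   IN={a, b, c, d}   OUT={a, b, c}
  B8:   IN={}   OUT={}

Merge at B6: OUT[B6] = IN[B7] = {a, b, c, d}
Applying B6's transfer function to that OUT value gives IN[B6] (row B6 above).

Answer: {a, b, c, d}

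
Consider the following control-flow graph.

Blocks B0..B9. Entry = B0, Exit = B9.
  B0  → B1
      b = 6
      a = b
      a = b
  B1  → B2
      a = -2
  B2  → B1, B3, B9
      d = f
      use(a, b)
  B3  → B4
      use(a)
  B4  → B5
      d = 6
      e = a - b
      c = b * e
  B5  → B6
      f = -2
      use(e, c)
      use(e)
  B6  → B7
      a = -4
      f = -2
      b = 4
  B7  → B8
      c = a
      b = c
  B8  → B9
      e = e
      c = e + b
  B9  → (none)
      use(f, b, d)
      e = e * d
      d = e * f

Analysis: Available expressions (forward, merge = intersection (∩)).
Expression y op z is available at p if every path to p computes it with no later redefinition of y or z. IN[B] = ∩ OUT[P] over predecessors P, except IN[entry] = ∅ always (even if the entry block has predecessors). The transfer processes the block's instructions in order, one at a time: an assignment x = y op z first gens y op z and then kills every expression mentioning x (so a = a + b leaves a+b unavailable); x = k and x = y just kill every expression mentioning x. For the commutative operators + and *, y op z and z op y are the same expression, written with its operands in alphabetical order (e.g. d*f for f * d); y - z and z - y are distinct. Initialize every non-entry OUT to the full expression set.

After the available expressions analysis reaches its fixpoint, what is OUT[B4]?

Fixpoint table:
  B0:  IN={}  OUT={}
  B1:  IN={}  OUT={}
  B2:  IN={}  OUT={}
  B3:  IN={}  OUT={}
  B4:  IN={}  OUT={a-b, b*e}
  B5:  IN={a-b, b*e}  OUT={a-b, b*e}
  B6:  IN={a-b, b*e}  OUT={}
  B7:  IN={}  OUT={}
  B8:  IN={}  OUT={b+e}
  B9:  IN={}  OUT={e*f}

Merge at B4: IN[B4] = OUT[B3] = {}
Applying B4's transfer function to that IN value gives OUT[B4] (row B4 above).

Answer: {a-b, b*e}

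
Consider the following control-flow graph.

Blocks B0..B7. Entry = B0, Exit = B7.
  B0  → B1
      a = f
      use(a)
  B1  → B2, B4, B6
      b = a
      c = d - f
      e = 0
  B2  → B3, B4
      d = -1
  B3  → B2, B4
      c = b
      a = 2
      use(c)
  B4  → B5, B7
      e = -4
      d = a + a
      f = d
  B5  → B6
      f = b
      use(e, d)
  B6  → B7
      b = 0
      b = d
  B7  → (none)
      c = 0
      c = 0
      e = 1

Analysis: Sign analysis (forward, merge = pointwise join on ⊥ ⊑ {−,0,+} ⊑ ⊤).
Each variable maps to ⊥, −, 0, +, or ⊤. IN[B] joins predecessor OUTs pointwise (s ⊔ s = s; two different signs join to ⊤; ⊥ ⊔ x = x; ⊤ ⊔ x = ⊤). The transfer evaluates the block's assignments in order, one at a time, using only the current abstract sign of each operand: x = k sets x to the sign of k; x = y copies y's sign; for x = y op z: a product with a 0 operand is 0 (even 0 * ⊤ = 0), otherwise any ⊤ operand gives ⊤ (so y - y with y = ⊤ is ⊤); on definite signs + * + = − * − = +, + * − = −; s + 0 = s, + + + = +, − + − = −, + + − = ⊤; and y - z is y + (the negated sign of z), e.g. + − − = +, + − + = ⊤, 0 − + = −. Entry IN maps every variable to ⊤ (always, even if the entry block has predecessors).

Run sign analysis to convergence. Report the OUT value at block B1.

Per-block solution:
  B0:   IN=(all ⊤)   OUT=(all ⊤)
  B1:   IN=(all ⊤)   OUT={e:0; rest ⊤}
  B2:   IN={e:0; rest ⊤}   OUT={d:-, e:0; rest ⊤}
  B3:   IN={d:-, e:0; rest ⊤}   OUT={a:+, d:-, e:0; rest ⊤}
  B4:   IN={e:0; rest ⊤}   OUT={e:-; rest ⊤}
  B5:   IN={e:-; rest ⊤}   OUT={e:-; rest ⊤}
  B6:   IN=(all ⊤)   OUT=(all ⊤)
  B7:   IN=(all ⊤)   OUT={c:0, e:+; rest ⊤}

Merge at B1: IN[B1] = OUT[B0] = {a: ⊤, b: ⊤, c: ⊤, d: ⊤, e: ⊤, f: ⊤}
Applying B1's transfer function to that IN value gives OUT[B1] (row B1 above).

Answer: {a: ⊤, b: ⊤, c: ⊤, d: ⊤, e: 0, f: ⊤}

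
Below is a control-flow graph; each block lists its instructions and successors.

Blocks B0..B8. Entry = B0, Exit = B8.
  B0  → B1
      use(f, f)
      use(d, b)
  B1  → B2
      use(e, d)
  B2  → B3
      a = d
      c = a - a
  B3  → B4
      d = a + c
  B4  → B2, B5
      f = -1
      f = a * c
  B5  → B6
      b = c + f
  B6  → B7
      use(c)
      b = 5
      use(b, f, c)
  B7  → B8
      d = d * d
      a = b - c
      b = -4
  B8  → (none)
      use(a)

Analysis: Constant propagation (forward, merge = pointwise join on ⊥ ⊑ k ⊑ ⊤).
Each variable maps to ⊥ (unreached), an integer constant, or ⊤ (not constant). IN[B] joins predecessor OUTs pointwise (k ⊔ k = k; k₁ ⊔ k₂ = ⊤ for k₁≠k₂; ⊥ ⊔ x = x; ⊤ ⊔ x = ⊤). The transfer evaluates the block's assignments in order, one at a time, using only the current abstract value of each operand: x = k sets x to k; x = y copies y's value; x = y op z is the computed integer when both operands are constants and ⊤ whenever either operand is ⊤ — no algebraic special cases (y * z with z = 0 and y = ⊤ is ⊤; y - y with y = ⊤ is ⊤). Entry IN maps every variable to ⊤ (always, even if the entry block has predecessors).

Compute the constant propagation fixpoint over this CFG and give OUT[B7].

Converged values:
  B0:   IN=(all ⊤)   OUT=(all ⊤)
  B1:   IN=(all ⊤)   OUT=(all ⊤)
  B2:   IN=(all ⊤)   OUT=(all ⊤)
  B3:   IN=(all ⊤)   OUT=(all ⊤)
  B4:   IN=(all ⊤)   OUT=(all ⊤)
  B5:   IN=(all ⊤)   OUT=(all ⊤)
  B6:   IN=(all ⊤)   OUT={b:5; rest ⊤}
  B7:   IN={b:5; rest ⊤}   OUT={b:-4; rest ⊤}
  B8:   IN={b:-4; rest ⊤}   OUT={b:-4; rest ⊤}

Merge at B7: IN[B7] = OUT[B6] = {a: ⊤, b: 5, c: ⊤, d: ⊤, e: ⊤, f: ⊤}
Applying B7's transfer function to that IN value gives OUT[B7] (row B7 above).

Answer: {a: ⊤, b: -4, c: ⊤, d: ⊤, e: ⊤, f: ⊤}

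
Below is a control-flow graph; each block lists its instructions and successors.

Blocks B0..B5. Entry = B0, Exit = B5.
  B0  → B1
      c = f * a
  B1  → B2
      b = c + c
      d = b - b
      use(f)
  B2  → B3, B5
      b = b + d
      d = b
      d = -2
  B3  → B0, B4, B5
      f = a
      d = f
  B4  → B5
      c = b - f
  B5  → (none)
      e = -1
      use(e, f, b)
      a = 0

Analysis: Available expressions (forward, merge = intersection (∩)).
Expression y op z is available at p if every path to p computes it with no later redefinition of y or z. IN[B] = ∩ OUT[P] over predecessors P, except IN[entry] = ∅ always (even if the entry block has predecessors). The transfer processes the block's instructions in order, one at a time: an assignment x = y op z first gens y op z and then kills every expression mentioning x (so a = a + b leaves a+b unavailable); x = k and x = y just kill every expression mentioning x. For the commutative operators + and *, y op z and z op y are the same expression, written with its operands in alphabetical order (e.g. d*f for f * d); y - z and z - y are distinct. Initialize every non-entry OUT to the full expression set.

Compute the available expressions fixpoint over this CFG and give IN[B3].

Answer: {a*f, c+c}

Trace:
Fixpoint table:
  B0: | IN={} | OUT={a*f}
  B1: | IN={a*f} | OUT={a*f, b-b, c+c}
  B2: | IN={a*f, b-b, c+c} | OUT={a*f, c+c}
  B3: | IN={a*f, c+c} | OUT={c+c}
  B4: | IN={c+c} | OUT={b-f}
  B5: | IN={} | OUT={}

Merge at B3: IN[B3] = OUT[B2] = {a*f, c+c}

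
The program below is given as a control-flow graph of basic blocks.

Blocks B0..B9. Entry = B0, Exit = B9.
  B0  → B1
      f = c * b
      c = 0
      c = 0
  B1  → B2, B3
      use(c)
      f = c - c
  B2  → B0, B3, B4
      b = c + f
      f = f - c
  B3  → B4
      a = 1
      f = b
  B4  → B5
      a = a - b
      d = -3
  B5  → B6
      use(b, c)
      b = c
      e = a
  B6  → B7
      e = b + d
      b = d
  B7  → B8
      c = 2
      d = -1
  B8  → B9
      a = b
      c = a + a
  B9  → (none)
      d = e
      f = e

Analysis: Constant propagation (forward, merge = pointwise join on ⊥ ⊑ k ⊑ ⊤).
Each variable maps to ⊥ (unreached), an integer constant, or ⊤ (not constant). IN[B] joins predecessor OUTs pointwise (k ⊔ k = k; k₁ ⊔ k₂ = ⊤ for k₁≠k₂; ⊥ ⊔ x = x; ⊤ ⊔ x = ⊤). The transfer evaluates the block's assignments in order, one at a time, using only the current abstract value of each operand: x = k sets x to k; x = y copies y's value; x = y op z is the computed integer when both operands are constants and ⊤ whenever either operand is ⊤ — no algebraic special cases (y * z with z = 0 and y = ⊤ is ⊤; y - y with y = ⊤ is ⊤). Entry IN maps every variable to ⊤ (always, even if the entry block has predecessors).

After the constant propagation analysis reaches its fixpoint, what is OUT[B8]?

Per-block solution:
  B0:   IN=(all ⊤)   OUT={c:0; rest ⊤}
  B1:   IN={c:0; rest ⊤}   OUT={c:0, f:0; rest ⊤}
  B2:   IN={c:0, f:0; rest ⊤}   OUT={b:0, c:0, f:0; rest ⊤}
  B3:   IN={c:0, f:0; rest ⊤}   OUT={a:1, c:0; rest ⊤}
  B4:   IN={c:0; rest ⊤}   OUT={c:0, d:-3; rest ⊤}
  B5:   IN={c:0, d:-3; rest ⊤}   OUT={b:0, c:0, d:-3; rest ⊤}
  B6:   IN={b:0, c:0, d:-3; rest ⊤}   OUT={b:-3, c:0, d:-3, e:-3; rest ⊤}
  B7:   IN={b:-3, c:0, d:-3, e:-3; rest ⊤}   OUT={b:-3, c:2, d:-1, e:-3; rest ⊤}
  B8:   IN={b:-3, c:2, d:-1, e:-3; rest ⊤}   OUT={a:-3, b:-3, c:-6, d:-1, e:-3; rest ⊤}
  B9:   IN={a:-3, b:-3, c:-6, d:-1, e:-3; rest ⊤}   OUT={a:-3, b:-3, c:-6, d:-3, e:-3, f:-3; rest ⊤}

Merge at B8: IN[B8] = OUT[B7] = {a: ⊤, b: -3, c: 2, d: -1, e: -3, f: ⊤}
Applying B8's transfer function to that IN value gives OUT[B8] (row B8 above).

Answer: {a: -3, b: -3, c: -6, d: -1, e: -3, f: ⊤}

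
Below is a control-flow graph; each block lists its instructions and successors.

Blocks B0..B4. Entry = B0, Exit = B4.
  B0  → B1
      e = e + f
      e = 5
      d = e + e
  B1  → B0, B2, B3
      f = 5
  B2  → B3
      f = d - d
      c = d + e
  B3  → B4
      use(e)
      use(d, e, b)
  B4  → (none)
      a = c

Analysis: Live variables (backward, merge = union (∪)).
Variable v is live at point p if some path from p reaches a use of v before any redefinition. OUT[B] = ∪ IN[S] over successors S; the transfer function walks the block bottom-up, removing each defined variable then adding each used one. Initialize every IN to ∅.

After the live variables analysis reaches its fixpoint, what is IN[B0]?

Answer: {b, c, e, f}

Derivation:
Per-block solution:
  B0:  IN={b, c, e, f}  OUT={b, c, d, e}
  B1:  IN={b, c, d, e}  OUT={b, c, d, e, f}
  B2:  IN={b, d, e}  OUT={b, c, d, e}
  B3:  IN={b, c, d, e}  OUT={c}
  B4:  IN={c}  OUT={}

Merge at B0: OUT[B0] = IN[B1] = {b, c, d, e}
Applying B0's transfer function to that OUT value gives IN[B0] (row B0 above).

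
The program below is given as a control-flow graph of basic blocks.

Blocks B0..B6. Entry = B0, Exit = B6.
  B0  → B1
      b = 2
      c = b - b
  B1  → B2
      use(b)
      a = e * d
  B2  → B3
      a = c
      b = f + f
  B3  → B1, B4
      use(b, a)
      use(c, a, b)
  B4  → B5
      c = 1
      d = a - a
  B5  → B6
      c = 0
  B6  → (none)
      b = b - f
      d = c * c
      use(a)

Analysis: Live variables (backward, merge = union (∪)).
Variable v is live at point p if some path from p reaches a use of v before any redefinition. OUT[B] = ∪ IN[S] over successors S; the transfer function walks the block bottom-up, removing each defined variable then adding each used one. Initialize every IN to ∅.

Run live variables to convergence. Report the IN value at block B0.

Converged values:
  B0:  IN={d, e, f}  OUT={b, c, d, e, f}
  B1:  IN={b, c, d, e, f}  OUT={c, d, e, f}
  B2:  IN={c, d, e, f}  OUT={a, b, c, d, e, f}
  B3:  IN={a, b, c, d, e, f}  OUT={a, b, c, d, e, f}
  B4:  IN={a, b, f}  OUT={a, b, f}
  B5:  IN={a, b, f}  OUT={a, b, c, f}
  B6:  IN={a, b, c, f}  OUT={}

Merge at B0: OUT[B0] = IN[B1] = {b, c, d, e, f}
Applying B0's transfer function to that OUT value gives IN[B0] (row B0 above).

Answer: {d, e, f}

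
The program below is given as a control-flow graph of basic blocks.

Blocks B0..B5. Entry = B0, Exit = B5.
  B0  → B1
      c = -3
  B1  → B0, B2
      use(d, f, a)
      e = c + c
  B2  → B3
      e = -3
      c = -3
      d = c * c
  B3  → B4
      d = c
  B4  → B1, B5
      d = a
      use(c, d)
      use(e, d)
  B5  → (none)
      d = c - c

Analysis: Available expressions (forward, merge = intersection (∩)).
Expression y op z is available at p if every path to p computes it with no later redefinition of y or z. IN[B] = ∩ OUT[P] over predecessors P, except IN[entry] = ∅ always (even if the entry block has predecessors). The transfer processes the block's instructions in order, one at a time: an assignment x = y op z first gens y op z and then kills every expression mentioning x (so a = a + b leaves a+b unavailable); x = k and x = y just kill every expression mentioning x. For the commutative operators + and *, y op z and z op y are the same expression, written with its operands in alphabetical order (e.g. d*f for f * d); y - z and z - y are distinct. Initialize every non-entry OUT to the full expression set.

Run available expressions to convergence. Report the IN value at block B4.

Answer: {c*c}

Working:
Converged values:
  B0:  IN={}  OUT={}
  B1:  IN={}  OUT={c+c}
  B2:  IN={c+c}  OUT={c*c}
  B3:  IN={c*c}  OUT={c*c}
  B4:  IN={c*c}  OUT={c*c}
  B5:  IN={c*c}  OUT={c*c, c-c}

Merge at B4: IN[B4] = OUT[B3] = {c*c}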